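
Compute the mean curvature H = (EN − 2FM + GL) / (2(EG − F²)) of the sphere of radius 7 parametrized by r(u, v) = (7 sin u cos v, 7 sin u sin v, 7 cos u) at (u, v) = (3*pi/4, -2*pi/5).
H = -1/7

With E = 49, F = 0, G = 49*sin(u)^2, L = -7*sin(u)/Abs(sin(u)), M = 0, N = -7*sin(u)^3/Abs(sin(u)), assemble
  H = (EN − 2FM + GL) / (2(EG − F²)) = -sin(u)/(7*Abs(sin(u))).
At (u, v) = (3*pi/4, -2*pi/5): H = -1/7.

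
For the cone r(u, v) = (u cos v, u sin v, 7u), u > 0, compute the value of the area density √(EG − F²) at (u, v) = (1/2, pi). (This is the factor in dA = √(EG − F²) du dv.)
√(EG − F²)|_{(1/2, pi)} = 5*sqrt(2)/2

E = 50, F = 0, G = u^2, so EG − F² = 50*u^2. Taking the positive square root: √(EG − F²) = 5*sqrt(2)*Abs(u). At (u, v) = (1/2, pi): 5*sqrt(2)/2.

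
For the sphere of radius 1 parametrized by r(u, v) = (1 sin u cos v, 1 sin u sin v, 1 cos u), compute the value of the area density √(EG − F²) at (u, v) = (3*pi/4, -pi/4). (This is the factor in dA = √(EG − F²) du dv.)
√(EG − F²)|_{(3*pi/4, -pi/4)} = sqrt(2)/2

E = 1, F = 0, G = sin(u)^2, so EG − F² = sin(u)^2. Taking the positive square root: √(EG − F²) = Abs(sin(u)). At (u, v) = (3*pi/4, -pi/4): sqrt(2)/2.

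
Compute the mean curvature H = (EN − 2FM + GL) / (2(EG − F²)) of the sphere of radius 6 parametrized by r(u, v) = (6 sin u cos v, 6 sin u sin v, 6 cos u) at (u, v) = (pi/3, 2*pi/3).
H = -1/6

With E = 36, F = 0, G = 36*sin(u)^2, L = -6*sin(u)/Abs(sin(u)), M = 0, N = -6*sin(u)^3/Abs(sin(u)), assemble
  H = (EN − 2FM + GL) / (2(EG − F²)) = -sin(u)/(6*Abs(sin(u))).
At (u, v) = (pi/3, 2*pi/3): H = -1/6.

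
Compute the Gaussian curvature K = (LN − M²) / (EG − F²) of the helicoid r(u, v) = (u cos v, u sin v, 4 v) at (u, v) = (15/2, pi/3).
K = -256/83521

Coefficients of the first fundamental form: E = 1, F = 0, G = u^2 + 16.
Coefficients of the second fundamental form: L = 0, M = -4/sqrt(u^2 + 16), N = 0.
Assemble K = (LN − M²)/(EG − F²) = -16/(u^2 + 16)^2. At (u, v) = (15/2, pi/3): K = -256/83521.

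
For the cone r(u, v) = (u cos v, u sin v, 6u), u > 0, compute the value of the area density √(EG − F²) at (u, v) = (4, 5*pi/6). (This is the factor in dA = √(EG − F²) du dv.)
√(EG − F²)|_{(4, 5*pi/6)} = 4*sqrt(37)

E = 37, F = 0, G = u^2, so EG − F² = 37*u^2. Taking the positive square root: √(EG − F²) = sqrt(37)*Abs(u). At (u, v) = (4, 5*pi/6): 4*sqrt(37).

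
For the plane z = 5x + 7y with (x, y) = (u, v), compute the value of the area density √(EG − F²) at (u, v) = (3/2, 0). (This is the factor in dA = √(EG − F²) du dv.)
√(EG − F²)|_{(3/2, 0)} = 5*sqrt(3)

E = 26, F = 35, G = 50, so EG − F² = 75. Taking the positive square root: √(EG − F²) = 5*sqrt(3). At (u, v) = (3/2, 0): 5*sqrt(3).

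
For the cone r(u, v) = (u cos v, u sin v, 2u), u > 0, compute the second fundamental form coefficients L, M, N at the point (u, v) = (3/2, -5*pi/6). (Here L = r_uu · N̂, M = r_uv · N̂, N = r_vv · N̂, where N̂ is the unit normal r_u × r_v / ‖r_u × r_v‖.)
L = 0;  M = 0;  N = 3*sqrt(5)/5

Compute the unit normal N̂(u, v) = (-2*sqrt(5)*u*cos(v)/(5*Abs(u)), -2*sqrt(5)*u*sin(v)/(5*Abs(u)), sqrt(5)*u/(5*Abs(u))), and the second partials r_uu, r_uv, r_vv. Take dot products:
  L(u, v) = r_uu · N̂ = 0,
  M(u, v) = r_uv · N̂ = 0,
  N(u, v) = r_vv · N̂ = 2*sqrt(5)*u^2/(5*Abs(u)).
Evaluating at (u, v) = (3/2, -5*pi/6):
  L = 0, M = 0, N = 3*sqrt(5)/5.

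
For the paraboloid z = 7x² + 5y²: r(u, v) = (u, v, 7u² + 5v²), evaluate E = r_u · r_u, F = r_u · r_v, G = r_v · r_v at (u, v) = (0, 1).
E = 1;  F = 0;  G = 101

Partials: r_u = (1, 0, 14*u), r_v = (0, 1, 10*v). As functions of (u, v):
  E = r_u · r_u = 196*u^2 + 1,
  F = r_u · r_v = 140*u*v,
  G = r_v · r_v = 100*v^2 + 1.
Evaluating at (u, v) = (0, 1): E = 1, F = 0, G = 101.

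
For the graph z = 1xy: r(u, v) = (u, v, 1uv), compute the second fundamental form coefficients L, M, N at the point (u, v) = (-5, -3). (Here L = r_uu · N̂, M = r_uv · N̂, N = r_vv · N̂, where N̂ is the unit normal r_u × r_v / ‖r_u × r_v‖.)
L = 0;  M = sqrt(35)/35;  N = 0

Compute the unit normal N̂(u, v) = (-v/sqrt(u^2 + v^2 + 1), -u/sqrt(u^2 + v^2 + 1), 1/sqrt(u^2 + v^2 + 1)), and the second partials r_uu, r_uv, r_vv. Take dot products:
  L(u, v) = r_uu · N̂ = 0,
  M(u, v) = r_uv · N̂ = 1/sqrt(u^2 + v^2 + 1),
  N(u, v) = r_vv · N̂ = 0.
Evaluating at (u, v) = (-5, -3):
  L = 0, M = sqrt(35)/35, N = 0.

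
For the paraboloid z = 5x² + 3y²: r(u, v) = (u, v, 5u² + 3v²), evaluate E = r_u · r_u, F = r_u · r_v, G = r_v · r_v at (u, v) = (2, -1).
E = 401;  F = -120;  G = 37

Partials: r_u = (1, 0, 10*u), r_v = (0, 1, 6*v). As functions of (u, v):
  E = r_u · r_u = 100*u^2 + 1,
  F = r_u · r_v = 60*u*v,
  G = r_v · r_v = 36*v^2 + 1.
Evaluating at (u, v) = (2, -1): E = 401, F = -120, G = 37.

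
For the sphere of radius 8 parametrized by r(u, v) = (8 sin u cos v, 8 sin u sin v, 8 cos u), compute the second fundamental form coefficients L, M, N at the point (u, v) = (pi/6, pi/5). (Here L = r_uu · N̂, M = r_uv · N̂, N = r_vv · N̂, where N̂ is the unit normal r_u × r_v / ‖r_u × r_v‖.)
L = -8;  M = 0;  N = -2

Compute the unit normal N̂(u, v) = (sin(u)^2*cos(v)/Abs(sin(u)), sin(u)^2*sin(v)/Abs(sin(u)), sin(2*u)/(2*Abs(sin(u)))), and the second partials r_uu, r_uv, r_vv. Take dot products:
  L(u, v) = r_uu · N̂ = -8*sin(u)/Abs(sin(u)),
  M(u, v) = r_uv · N̂ = 0,
  N(u, v) = r_vv · N̂ = -8*sin(u)^3/Abs(sin(u)).
Evaluating at (u, v) = (pi/6, pi/5):
  L = -8, M = 0, N = -2.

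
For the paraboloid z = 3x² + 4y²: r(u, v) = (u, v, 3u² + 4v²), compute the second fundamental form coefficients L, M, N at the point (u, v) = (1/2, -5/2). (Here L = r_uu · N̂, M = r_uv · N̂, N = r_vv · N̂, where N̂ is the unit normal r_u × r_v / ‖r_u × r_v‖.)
L = 3*sqrt(410)/205;  M = 0;  N = 4*sqrt(410)/205

Compute the unit normal N̂(u, v) = (-6*u/sqrt(36*u^2 + 64*v^2 + 1), -8*v/sqrt(36*u^2 + 64*v^2 + 1), 1/sqrt(36*u^2 + 64*v^2 + 1)), and the second partials r_uu, r_uv, r_vv. Take dot products:
  L(u, v) = r_uu · N̂ = 6/sqrt(36*u^2 + 64*v^2 + 1),
  M(u, v) = r_uv · N̂ = 0,
  N(u, v) = r_vv · N̂ = 8/sqrt(36*u^2 + 64*v^2 + 1).
Evaluating at (u, v) = (1/2, -5/2):
  L = 3*sqrt(410)/205, M = 0, N = 4*sqrt(410)/205.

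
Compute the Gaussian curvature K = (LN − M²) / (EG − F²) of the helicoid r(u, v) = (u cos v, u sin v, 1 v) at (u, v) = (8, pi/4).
K = -1/4225

Coefficients of the first fundamental form: E = 1, F = 0, G = u^2 + 1.
Coefficients of the second fundamental form: L = 0, M = -1/sqrt(u^2 + 1), N = 0.
Assemble K = (LN − M²)/(EG − F²) = -1/(u^2 + 1)^2. At (u, v) = (8, pi/4): K = -1/4225.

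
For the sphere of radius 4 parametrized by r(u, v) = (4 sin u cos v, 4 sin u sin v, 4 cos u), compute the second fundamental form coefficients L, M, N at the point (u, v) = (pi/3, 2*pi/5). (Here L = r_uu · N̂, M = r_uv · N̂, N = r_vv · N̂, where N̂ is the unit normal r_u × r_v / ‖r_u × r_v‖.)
L = -4;  M = 0;  N = -3

Compute the unit normal N̂(u, v) = (sin(u)^2*cos(v)/Abs(sin(u)), sin(u)^2*sin(v)/Abs(sin(u)), sin(2*u)/(2*Abs(sin(u)))), and the second partials r_uu, r_uv, r_vv. Take dot products:
  L(u, v) = r_uu · N̂ = -4*sin(u)/Abs(sin(u)),
  M(u, v) = r_uv · N̂ = 0,
  N(u, v) = r_vv · N̂ = -4*sin(u)^3/Abs(sin(u)).
Evaluating at (u, v) = (pi/3, 2*pi/5):
  L = -4, M = 0, N = -3.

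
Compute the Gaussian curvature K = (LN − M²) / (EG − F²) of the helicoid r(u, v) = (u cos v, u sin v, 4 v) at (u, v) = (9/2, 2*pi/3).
K = -256/21025

Coefficients of the first fundamental form: E = 1, F = 0, G = u^2 + 16.
Coefficients of the second fundamental form: L = 0, M = -4/sqrt(u^2 + 16), N = 0.
Assemble K = (LN − M²)/(EG − F²) = -16/(u^2 + 16)^2. At (u, v) = (9/2, 2*pi/3): K = -256/21025.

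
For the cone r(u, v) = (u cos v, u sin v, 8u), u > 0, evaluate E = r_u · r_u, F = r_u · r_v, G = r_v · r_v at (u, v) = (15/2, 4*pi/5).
E = 65;  F = 0;  G = 225/4

Partials: r_u = (cos(v), sin(v), 8), r_v = (-u*sin(v), u*cos(v), 0). As functions of (u, v):
  E = r_u · r_u = 65,
  F = r_u · r_v = 0,
  G = r_v · r_v = u^2.
Evaluating at (u, v) = (15/2, 4*pi/5): E = 65, F = 0, G = 225/4.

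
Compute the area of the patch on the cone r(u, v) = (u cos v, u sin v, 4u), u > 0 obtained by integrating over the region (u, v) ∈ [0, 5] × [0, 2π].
Area = 25*sqrt(17)*pi

Area = ∫∫ √(EG − F²) du dv with √(EG − F²) = sqrt(17)*Abs(u). Integrating over [0, 5] × [0, 2π] gives 25*sqrt(17)*pi.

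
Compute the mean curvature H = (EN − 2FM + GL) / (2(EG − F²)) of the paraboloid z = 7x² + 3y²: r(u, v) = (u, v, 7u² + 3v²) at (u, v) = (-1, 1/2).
H = 661*sqrt(206)/42436

With E = 196*u^2 + 1, F = 84*u*v, G = 36*v^2 + 1, L = 14/sqrt(196*u^2 + 36*v^2 + 1), M = 0, N = 6/sqrt(196*u^2 + 36*v^2 + 1), assemble
  H = (EN − 2FM + GL) / (2(EG − F²)) = 2*(294*u^2 + 126*v^2 + 5)/(196*u^2 + 36*v^2 + 1)^(3/2).
At (u, v) = (-1, 1/2): H = 661*sqrt(206)/42436.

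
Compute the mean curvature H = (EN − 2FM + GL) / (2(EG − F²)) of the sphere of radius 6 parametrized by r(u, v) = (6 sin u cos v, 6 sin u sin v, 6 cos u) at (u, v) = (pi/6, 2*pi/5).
H = -1/6

With E = 36, F = 0, G = 36*sin(u)^2, L = -6*sin(u)/Abs(sin(u)), M = 0, N = -6*sin(u)^3/Abs(sin(u)), assemble
  H = (EN − 2FM + GL) / (2(EG − F²)) = -sin(u)/(6*Abs(sin(u))).
At (u, v) = (pi/6, 2*pi/5): H = -1/6.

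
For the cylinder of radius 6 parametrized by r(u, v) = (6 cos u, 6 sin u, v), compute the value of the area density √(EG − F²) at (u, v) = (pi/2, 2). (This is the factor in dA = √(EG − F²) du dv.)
√(EG − F²)|_{(pi/2, 2)} = 6

E = 36, F = 0, G = 1, so EG − F² = 36. Taking the positive square root: √(EG − F²) = 6. At (u, v) = (pi/2, 2): 6.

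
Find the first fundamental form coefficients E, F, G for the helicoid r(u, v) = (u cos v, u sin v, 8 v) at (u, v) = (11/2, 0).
E = 1;  F = 0;  G = 377/4

Partials: r_u = (cos(v), sin(v), 0), r_v = (-u*sin(v), u*cos(v), 8). As functions of (u, v):
  E = r_u · r_u = 1,
  F = r_u · r_v = 0,
  G = r_v · r_v = u^2 + 64.
Evaluating at (u, v) = (11/2, 0): E = 1, F = 0, G = 377/4.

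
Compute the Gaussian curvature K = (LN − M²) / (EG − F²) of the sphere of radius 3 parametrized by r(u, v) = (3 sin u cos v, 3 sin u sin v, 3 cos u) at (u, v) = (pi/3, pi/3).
K = 1/9

Coefficients of the first fundamental form: E = 9, F = 0, G = 9*sin(u)^2.
Coefficients of the second fundamental form: L = -3*sin(u)/Abs(sin(u)), M = 0, N = -3*sin(u)^3/Abs(sin(u)).
Assemble K = (LN − M²)/(EG − F²) = 1/9. At (u, v) = (pi/3, pi/3): K = 1/9.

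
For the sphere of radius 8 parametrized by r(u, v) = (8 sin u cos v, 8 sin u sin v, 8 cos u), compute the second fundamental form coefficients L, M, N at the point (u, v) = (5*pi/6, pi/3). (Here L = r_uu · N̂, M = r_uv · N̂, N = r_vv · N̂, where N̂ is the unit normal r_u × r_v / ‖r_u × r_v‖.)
L = -8;  M = 0;  N = -2

Compute the unit normal N̂(u, v) = (sin(u)^2*cos(v)/Abs(sin(u)), sin(u)^2*sin(v)/Abs(sin(u)), sin(2*u)/(2*Abs(sin(u)))), and the second partials r_uu, r_uv, r_vv. Take dot products:
  L(u, v) = r_uu · N̂ = -8*sin(u)/Abs(sin(u)),
  M(u, v) = r_uv · N̂ = 0,
  N(u, v) = r_vv · N̂ = -8*sin(u)^3/Abs(sin(u)).
Evaluating at (u, v) = (5*pi/6, pi/3):
  L = -8, M = 0, N = -2.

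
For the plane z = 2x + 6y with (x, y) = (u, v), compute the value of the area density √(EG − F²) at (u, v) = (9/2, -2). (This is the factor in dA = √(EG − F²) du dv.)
√(EG − F²)|_{(9/2, -2)} = sqrt(41)

E = 5, F = 12, G = 37, so EG − F² = 41. Taking the positive square root: √(EG − F²) = sqrt(41). At (u, v) = (9/2, -2): sqrt(41).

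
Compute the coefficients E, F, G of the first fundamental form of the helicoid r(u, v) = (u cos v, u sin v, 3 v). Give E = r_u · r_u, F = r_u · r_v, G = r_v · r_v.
E = 1;  F = 0;  G = u^2 + 9

Compute partials: r_u = (cos(v), sin(v), 0), r_v = (-u*sin(v), u*cos(v), 3). Then
  E = r_u · r_u = 1,
  F = r_u · r_v = 0,
  G = r_v · r_v = u^2 + 9.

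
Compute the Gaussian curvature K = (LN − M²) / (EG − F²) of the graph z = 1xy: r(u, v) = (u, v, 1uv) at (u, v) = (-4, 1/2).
K = -16/4761

Coefficients of the first fundamental form: E = v^2 + 1, F = u*v, G = u^2 + 1.
Coefficients of the second fundamental form: L = 0, M = 1/sqrt(u^2 + v^2 + 1), N = 0.
Assemble K = (LN − M²)/(EG − F²) = 1/((u^2*v^2 - (u^2 + 1)*(v^2 + 1))*(u^2 + v^2 + 1)). At (u, v) = (-4, 1/2): K = -16/4761.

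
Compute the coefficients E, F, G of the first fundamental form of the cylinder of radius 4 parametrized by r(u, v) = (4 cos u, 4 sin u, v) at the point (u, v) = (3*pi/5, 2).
E = 16;  F = 0;  G = 1

Partials: r_u = (-4*sin(u), 4*cos(u), 0), r_v = (0, 0, 1). As functions of (u, v):
  E = r_u · r_u = 16,
  F = r_u · r_v = 0,
  G = r_v · r_v = 1.
Evaluating at (u, v) = (3*pi/5, 2): E = 16, F = 0, G = 1.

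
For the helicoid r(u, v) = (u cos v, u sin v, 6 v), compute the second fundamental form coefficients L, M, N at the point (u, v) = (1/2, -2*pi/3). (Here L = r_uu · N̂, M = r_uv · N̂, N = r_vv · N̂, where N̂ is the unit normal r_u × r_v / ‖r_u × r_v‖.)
L = 0;  M = -12*sqrt(145)/145;  N = 0

Compute the unit normal N̂(u, v) = (6*sin(v)/sqrt(u^2 + 36), -6*cos(v)/sqrt(u^2 + 36), u/sqrt(u^2 + 36)), and the second partials r_uu, r_uv, r_vv. Take dot products:
  L(u, v) = r_uu · N̂ = 0,
  M(u, v) = r_uv · N̂ = -6/sqrt(u^2 + 36),
  N(u, v) = r_vv · N̂ = 0.
Evaluating at (u, v) = (1/2, -2*pi/3):
  L = 0, M = -12*sqrt(145)/145, N = 0.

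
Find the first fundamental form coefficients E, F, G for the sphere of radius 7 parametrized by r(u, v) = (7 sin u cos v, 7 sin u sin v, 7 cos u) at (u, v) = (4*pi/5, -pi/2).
E = 49;  F = 0;  G = 245/8 - 49*sqrt(5)/8

Partials: r_u = (7*cos(u)*cos(v), 7*sin(v)*cos(u), -7*sin(u)), r_v = (-7*sin(u)*sin(v), 7*sin(u)*cos(v), 0). As functions of (u, v):
  E = r_u · r_u = 49,
  F = r_u · r_v = 0,
  G = r_v · r_v = 49*sin(u)^2.
Evaluating at (u, v) = (4*pi/5, -pi/2): E = 49, F = 0, G = 245/8 - 49*sqrt(5)/8.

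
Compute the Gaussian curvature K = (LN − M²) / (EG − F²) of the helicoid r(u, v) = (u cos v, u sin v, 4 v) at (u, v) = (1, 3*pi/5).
K = -16/289

Coefficients of the first fundamental form: E = 1, F = 0, G = u^2 + 16.
Coefficients of the second fundamental form: L = 0, M = -4/sqrt(u^2 + 16), N = 0.
Assemble K = (LN − M²)/(EG − F²) = -16/(u^2 + 16)^2. At (u, v) = (1, 3*pi/5): K = -16/289.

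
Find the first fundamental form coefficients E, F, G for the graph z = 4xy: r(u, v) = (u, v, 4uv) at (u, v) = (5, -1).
E = 17;  F = -80;  G = 401

Partials: r_u = (1, 0, 4*v), r_v = (0, 1, 4*u). As functions of (u, v):
  E = r_u · r_u = 16*v^2 + 1,
  F = r_u · r_v = 16*u*v,
  G = r_v · r_v = 16*u^2 + 1.
Evaluating at (u, v) = (5, -1): E = 17, F = -80, G = 401.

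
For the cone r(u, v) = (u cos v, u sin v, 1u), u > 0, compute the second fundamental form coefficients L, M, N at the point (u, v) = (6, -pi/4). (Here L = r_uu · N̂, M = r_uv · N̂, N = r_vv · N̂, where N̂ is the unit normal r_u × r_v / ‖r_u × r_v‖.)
L = 0;  M = 0;  N = 3*sqrt(2)

Compute the unit normal N̂(u, v) = (-sqrt(2)*u*cos(v)/(2*Abs(u)), -sqrt(2)*u*sin(v)/(2*Abs(u)), sqrt(2)*u/(2*Abs(u))), and the second partials r_uu, r_uv, r_vv. Take dot products:
  L(u, v) = r_uu · N̂ = 0,
  M(u, v) = r_uv · N̂ = 0,
  N(u, v) = r_vv · N̂ = sqrt(2)*u^2/(2*Abs(u)).
Evaluating at (u, v) = (6, -pi/4):
  L = 0, M = 0, N = 3*sqrt(2).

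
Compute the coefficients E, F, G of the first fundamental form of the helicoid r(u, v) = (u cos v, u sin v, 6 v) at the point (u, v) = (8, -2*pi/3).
E = 1;  F = 0;  G = 100

Partials: r_u = (cos(v), sin(v), 0), r_v = (-u*sin(v), u*cos(v), 6). As functions of (u, v):
  E = r_u · r_u = 1,
  F = r_u · r_v = 0,
  G = r_v · r_v = u^2 + 36.
Evaluating at (u, v) = (8, -2*pi/3): E = 1, F = 0, G = 100.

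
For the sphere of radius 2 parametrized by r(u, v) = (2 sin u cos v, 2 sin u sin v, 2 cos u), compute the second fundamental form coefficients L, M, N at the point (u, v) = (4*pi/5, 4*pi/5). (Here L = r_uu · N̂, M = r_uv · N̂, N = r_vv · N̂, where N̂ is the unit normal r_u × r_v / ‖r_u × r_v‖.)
L = -2;  M = 0;  N = -5/4 + sqrt(5)/4

Compute the unit normal N̂(u, v) = (sin(u)^2*cos(v)/Abs(sin(u)), sin(u)^2*sin(v)/Abs(sin(u)), sin(2*u)/(2*Abs(sin(u)))), and the second partials r_uu, r_uv, r_vv. Take dot products:
  L(u, v) = r_uu · N̂ = -2*sin(u)/Abs(sin(u)),
  M(u, v) = r_uv · N̂ = 0,
  N(u, v) = r_vv · N̂ = -2*sin(u)^3/Abs(sin(u)).
Evaluating at (u, v) = (4*pi/5, 4*pi/5):
  L = -2, M = 0, N = -5/4 + sqrt(5)/4.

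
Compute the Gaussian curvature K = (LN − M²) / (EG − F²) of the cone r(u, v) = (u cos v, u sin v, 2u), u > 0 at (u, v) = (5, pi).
K = 0

Coefficients of the first fundamental form: E = 5, F = 0, G = u^2.
Coefficients of the second fundamental form: L = 0, M = 0, N = 2*sqrt(5)*u^2/(5*Abs(u)).
Assemble K = (LN − M²)/(EG − F²) = 0. At (u, v) = (5, pi): K = 0.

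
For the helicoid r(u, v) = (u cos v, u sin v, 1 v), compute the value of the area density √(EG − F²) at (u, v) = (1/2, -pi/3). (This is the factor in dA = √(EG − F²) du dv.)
√(EG − F²)|_{(1/2, -pi/3)} = sqrt(5)/2

E = 1, F = 0, G = u^2 + 1, so EG − F² = u^2 + 1. Taking the positive square root: √(EG − F²) = sqrt(u^2 + 1). At (u, v) = (1/2, -pi/3): sqrt(5)/2.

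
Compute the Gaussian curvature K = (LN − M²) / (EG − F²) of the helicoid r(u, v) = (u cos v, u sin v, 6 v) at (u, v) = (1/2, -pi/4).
K = -576/21025

Coefficients of the first fundamental form: E = 1, F = 0, G = u^2 + 36.
Coefficients of the second fundamental form: L = 0, M = -6/sqrt(u^2 + 36), N = 0.
Assemble K = (LN − M²)/(EG − F²) = -36/(u^2 + 36)^2. At (u, v) = (1/2, -pi/4): K = -576/21025.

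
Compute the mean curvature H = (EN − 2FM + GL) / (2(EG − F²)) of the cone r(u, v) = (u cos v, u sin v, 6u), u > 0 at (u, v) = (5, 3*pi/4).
H = 3*sqrt(37)/185

With E = 37, F = 0, G = u^2, L = 0, M = 0, N = 6*sqrt(37)*u^2/(37*Abs(u)), assemble
  H = (EN − 2FM + GL) / (2(EG − F²)) = 3*sqrt(37)/(37*Abs(u)).
At (u, v) = (5, 3*pi/4): H = 3*sqrt(37)/185.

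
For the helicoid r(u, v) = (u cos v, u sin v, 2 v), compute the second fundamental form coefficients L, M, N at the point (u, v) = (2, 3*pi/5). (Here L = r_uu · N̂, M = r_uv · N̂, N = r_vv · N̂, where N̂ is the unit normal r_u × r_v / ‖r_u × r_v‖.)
L = 0;  M = -sqrt(2)/2;  N = 0

Compute the unit normal N̂(u, v) = (2*sin(v)/sqrt(u^2 + 4), -2*cos(v)/sqrt(u^2 + 4), u/sqrt(u^2 + 4)), and the second partials r_uu, r_uv, r_vv. Take dot products:
  L(u, v) = r_uu · N̂ = 0,
  M(u, v) = r_uv · N̂ = -2/sqrt(u^2 + 4),
  N(u, v) = r_vv · N̂ = 0.
Evaluating at (u, v) = (2, 3*pi/5):
  L = 0, M = -sqrt(2)/2, N = 0.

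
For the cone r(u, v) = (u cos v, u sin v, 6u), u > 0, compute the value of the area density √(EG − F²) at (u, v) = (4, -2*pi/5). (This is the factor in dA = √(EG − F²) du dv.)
√(EG − F²)|_{(4, -2*pi/5)} = 4*sqrt(37)

E = 37, F = 0, G = u^2, so EG − F² = 37*u^2. Taking the positive square root: √(EG − F²) = sqrt(37)*Abs(u). At (u, v) = (4, -2*pi/5): 4*sqrt(37).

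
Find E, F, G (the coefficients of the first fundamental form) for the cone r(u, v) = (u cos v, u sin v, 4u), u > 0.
E = 17;  F = 0;  G = u^2

Compute partials: r_u = (cos(v), sin(v), 4), r_v = (-u*sin(v), u*cos(v), 0). Then
  E = r_u · r_u = 17,
  F = r_u · r_v = 0,
  G = r_v · r_v = u^2.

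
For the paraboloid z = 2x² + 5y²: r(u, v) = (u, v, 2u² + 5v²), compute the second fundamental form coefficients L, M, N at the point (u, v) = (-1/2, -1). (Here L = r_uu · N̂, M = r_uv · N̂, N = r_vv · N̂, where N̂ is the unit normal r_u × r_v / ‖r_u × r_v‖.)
L = 4*sqrt(105)/105;  M = 0;  N = 2*sqrt(105)/21

Compute the unit normal N̂(u, v) = (-4*u/sqrt(16*u^2 + 100*v^2 + 1), -10*v/sqrt(16*u^2 + 100*v^2 + 1), 1/sqrt(16*u^2 + 100*v^2 + 1)), and the second partials r_uu, r_uv, r_vv. Take dot products:
  L(u, v) = r_uu · N̂ = 4/sqrt(16*u^2 + 100*v^2 + 1),
  M(u, v) = r_uv · N̂ = 0,
  N(u, v) = r_vv · N̂ = 10/sqrt(16*u^2 + 100*v^2 + 1).
Evaluating at (u, v) = (-1/2, -1):
  L = 4*sqrt(105)/105, M = 0, N = 2*sqrt(105)/21.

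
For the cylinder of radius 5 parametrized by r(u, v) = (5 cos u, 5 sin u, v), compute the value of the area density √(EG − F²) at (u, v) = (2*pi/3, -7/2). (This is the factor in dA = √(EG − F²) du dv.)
√(EG − F²)|_{(2*pi/3, -7/2)} = 5

E = 25, F = 0, G = 1, so EG − F² = 25. Taking the positive square root: √(EG − F²) = 5. At (u, v) = (2*pi/3, -7/2): 5.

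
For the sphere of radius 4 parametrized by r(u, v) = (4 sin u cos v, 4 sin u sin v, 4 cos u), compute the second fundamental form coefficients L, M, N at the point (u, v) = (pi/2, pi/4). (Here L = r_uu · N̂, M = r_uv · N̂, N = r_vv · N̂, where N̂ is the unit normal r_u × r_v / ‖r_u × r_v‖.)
L = -4;  M = 0;  N = -4

Compute the unit normal N̂(u, v) = (sin(u)^2*cos(v)/Abs(sin(u)), sin(u)^2*sin(v)/Abs(sin(u)), sin(2*u)/(2*Abs(sin(u)))), and the second partials r_uu, r_uv, r_vv. Take dot products:
  L(u, v) = r_uu · N̂ = -4*sin(u)/Abs(sin(u)),
  M(u, v) = r_uv · N̂ = 0,
  N(u, v) = r_vv · N̂ = -4*sin(u)^3/Abs(sin(u)).
Evaluating at (u, v) = (pi/2, pi/4):
  L = -4, M = 0, N = -4.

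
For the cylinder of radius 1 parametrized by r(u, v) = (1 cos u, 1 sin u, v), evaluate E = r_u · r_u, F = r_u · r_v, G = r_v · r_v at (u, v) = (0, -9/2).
E = 1;  F = 0;  G = 1

Partials: r_u = (-sin(u), cos(u), 0), r_v = (0, 0, 1). As functions of (u, v):
  E = r_u · r_u = 1,
  F = r_u · r_v = 0,
  G = r_v · r_v = 1.
Evaluating at (u, v) = (0, -9/2): E = 1, F = 0, G = 1.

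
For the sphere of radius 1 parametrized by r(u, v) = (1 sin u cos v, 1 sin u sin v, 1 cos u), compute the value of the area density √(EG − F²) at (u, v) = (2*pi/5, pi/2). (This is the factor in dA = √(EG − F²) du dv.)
√(EG − F²)|_{(2*pi/5, pi/2)} = sqrt(2*sqrt(5) + 10)/4

E = 1, F = 0, G = sin(u)^2, so EG − F² = sin(u)^2. Taking the positive square root: √(EG − F²) = Abs(sin(u)). At (u, v) = (2*pi/5, pi/2): sqrt(2*sqrt(5) + 10)/4.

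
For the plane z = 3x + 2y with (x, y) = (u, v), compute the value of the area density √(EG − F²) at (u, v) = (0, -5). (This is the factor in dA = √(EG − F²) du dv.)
√(EG − F²)|_{(0, -5)} = sqrt(14)

E = 10, F = 6, G = 5, so EG − F² = 14. Taking the positive square root: √(EG − F²) = sqrt(14). At (u, v) = (0, -5): sqrt(14).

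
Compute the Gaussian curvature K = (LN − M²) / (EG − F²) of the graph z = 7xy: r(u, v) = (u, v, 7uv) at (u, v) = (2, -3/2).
K = -784/1510441

Coefficients of the first fundamental form: E = 49*v^2 + 1, F = 49*u*v, G = 49*u^2 + 1.
Coefficients of the second fundamental form: L = 0, M = 7/sqrt(49*u^2 + 49*v^2 + 1), N = 0.
Assemble K = (LN − M²)/(EG − F²) = -49/(2401*u^4 + 4802*u^2*v^2 + 98*u^2 + 2401*v^4 + 98*v^2 + 1). At (u, v) = (2, -3/2): K = -784/1510441.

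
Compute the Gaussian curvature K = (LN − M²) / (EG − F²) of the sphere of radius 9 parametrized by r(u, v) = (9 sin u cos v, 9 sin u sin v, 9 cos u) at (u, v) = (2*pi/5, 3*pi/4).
K = 1/81

Coefficients of the first fundamental form: E = 81, F = 0, G = 81*sin(u)^2.
Coefficients of the second fundamental form: L = -9*sin(u)/Abs(sin(u)), M = 0, N = -9*sin(u)^3/Abs(sin(u)).
Assemble K = (LN − M²)/(EG − F²) = 1/81. At (u, v) = (2*pi/5, 3*pi/4): K = 1/81.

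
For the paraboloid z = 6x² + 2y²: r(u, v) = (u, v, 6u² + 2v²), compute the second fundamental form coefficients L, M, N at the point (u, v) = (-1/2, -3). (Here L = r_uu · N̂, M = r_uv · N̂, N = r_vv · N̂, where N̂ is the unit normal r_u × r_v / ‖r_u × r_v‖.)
L = 12*sqrt(181)/181;  M = 0;  N = 4*sqrt(181)/181

Compute the unit normal N̂(u, v) = (-12*u/sqrt(144*u^2 + 16*v^2 + 1), -4*v/sqrt(144*u^2 + 16*v^2 + 1), 1/sqrt(144*u^2 + 16*v^2 + 1)), and the second partials r_uu, r_uv, r_vv. Take dot products:
  L(u, v) = r_uu · N̂ = 12/sqrt(144*u^2 + 16*v^2 + 1),
  M(u, v) = r_uv · N̂ = 0,
  N(u, v) = r_vv · N̂ = 4/sqrt(144*u^2 + 16*v^2 + 1).
Evaluating at (u, v) = (-1/2, -3):
  L = 12*sqrt(181)/181, M = 0, N = 4*sqrt(181)/181.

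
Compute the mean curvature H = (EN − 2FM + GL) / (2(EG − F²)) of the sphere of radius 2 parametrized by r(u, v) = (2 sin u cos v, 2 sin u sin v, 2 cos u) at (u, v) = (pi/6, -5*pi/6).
H = -1/2

With E = 4, F = 0, G = 4*sin(u)^2, L = -2*sin(u)/Abs(sin(u)), M = 0, N = -2*sin(u)^3/Abs(sin(u)), assemble
  H = (EN − 2FM + GL) / (2(EG − F²)) = -sin(u)/(2*Abs(sin(u))).
At (u, v) = (pi/6, -5*pi/6): H = -1/2.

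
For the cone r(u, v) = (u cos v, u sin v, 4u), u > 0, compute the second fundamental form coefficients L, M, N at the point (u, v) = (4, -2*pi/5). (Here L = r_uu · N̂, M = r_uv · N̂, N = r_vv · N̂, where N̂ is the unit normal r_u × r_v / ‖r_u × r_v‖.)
L = 0;  M = 0;  N = 16*sqrt(17)/17

Compute the unit normal N̂(u, v) = (-4*sqrt(17)*u*cos(v)/(17*Abs(u)), -4*sqrt(17)*u*sin(v)/(17*Abs(u)), sqrt(17)*u/(17*Abs(u))), and the second partials r_uu, r_uv, r_vv. Take dot products:
  L(u, v) = r_uu · N̂ = 0,
  M(u, v) = r_uv · N̂ = 0,
  N(u, v) = r_vv · N̂ = 4*sqrt(17)*u^2/(17*Abs(u)).
Evaluating at (u, v) = (4, -2*pi/5):
  L = 0, M = 0, N = 16*sqrt(17)/17.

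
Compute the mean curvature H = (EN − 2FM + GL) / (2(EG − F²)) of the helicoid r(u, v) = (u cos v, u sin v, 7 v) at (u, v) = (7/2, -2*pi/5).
H = 0

With E = 1, F = 0, G = u^2 + 49, L = 0, M = -7/sqrt(u^2 + 49), N = 0, assemble
  H = (EN − 2FM + GL) / (2(EG − F²)) = 0.
At (u, v) = (7/2, -2*pi/5): H = 0.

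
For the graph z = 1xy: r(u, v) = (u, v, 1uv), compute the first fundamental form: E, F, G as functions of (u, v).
E = v^2 + 1;  F = u*v;  G = u^2 + 1

Compute partials: r_u = (1, 0, v), r_v = (0, 1, u). Then
  E = r_u · r_u = v^2 + 1,
  F = r_u · r_v = u*v,
  G = r_v · r_v = u^2 + 1.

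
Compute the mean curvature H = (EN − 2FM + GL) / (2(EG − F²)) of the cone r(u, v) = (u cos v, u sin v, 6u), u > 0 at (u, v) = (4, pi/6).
H = 3*sqrt(37)/148

With E = 37, F = 0, G = u^2, L = 0, M = 0, N = 6*sqrt(37)*u^2/(37*Abs(u)), assemble
  H = (EN − 2FM + GL) / (2(EG − F²)) = 3*sqrt(37)/(37*Abs(u)).
At (u, v) = (4, pi/6): H = 3*sqrt(37)/148.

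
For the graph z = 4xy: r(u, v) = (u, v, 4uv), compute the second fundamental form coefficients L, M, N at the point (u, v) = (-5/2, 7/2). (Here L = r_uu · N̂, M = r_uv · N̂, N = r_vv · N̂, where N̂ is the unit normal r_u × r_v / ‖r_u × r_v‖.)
L = 0;  M = 4*sqrt(33)/99;  N = 0

Compute the unit normal N̂(u, v) = (-4*v/sqrt(16*u^2 + 16*v^2 + 1), -4*u/sqrt(16*u^2 + 16*v^2 + 1), 1/sqrt(16*u^2 + 16*v^2 + 1)), and the second partials r_uu, r_uv, r_vv. Take dot products:
  L(u, v) = r_uu · N̂ = 0,
  M(u, v) = r_uv · N̂ = 4/sqrt(16*u^2 + 16*v^2 + 1),
  N(u, v) = r_vv · N̂ = 0.
Evaluating at (u, v) = (-5/2, 7/2):
  L = 0, M = 4*sqrt(33)/99, N = 0.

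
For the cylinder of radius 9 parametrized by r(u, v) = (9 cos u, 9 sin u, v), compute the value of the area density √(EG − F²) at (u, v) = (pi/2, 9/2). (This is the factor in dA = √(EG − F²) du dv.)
√(EG − F²)|_{(pi/2, 9/2)} = 9

E = 81, F = 0, G = 1, so EG − F² = 81. Taking the positive square root: √(EG − F²) = 9. At (u, v) = (pi/2, 9/2): 9.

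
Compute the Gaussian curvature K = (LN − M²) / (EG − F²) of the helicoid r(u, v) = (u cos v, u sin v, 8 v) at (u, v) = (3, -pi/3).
K = -64/5329

Coefficients of the first fundamental form: E = 1, F = 0, G = u^2 + 64.
Coefficients of the second fundamental form: L = 0, M = -8/sqrt(u^2 + 64), N = 0.
Assemble K = (LN − M²)/(EG − F²) = -64/(u^2 + 64)^2. At (u, v) = (3, -pi/3): K = -64/5329.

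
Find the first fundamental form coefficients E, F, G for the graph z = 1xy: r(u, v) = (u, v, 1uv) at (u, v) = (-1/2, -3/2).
E = 13/4;  F = 3/4;  G = 5/4

Partials: r_u = (1, 0, v), r_v = (0, 1, u). As functions of (u, v):
  E = r_u · r_u = v^2 + 1,
  F = r_u · r_v = u*v,
  G = r_v · r_v = u^2 + 1.
Evaluating at (u, v) = (-1/2, -3/2): E = 13/4, F = 3/4, G = 5/4.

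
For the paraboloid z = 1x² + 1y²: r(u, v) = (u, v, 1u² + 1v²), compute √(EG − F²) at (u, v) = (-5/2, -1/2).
√(EG − F²)|_{(-5/2, -1/2)} = 3*sqrt(3)

E = 4*u^2 + 1, F = 4*u*v, G = 4*v^2 + 1; EG − F² = 4*u^2 + 4*v^2 + 1; √(EG − F²) = sqrt(4*u^2 + 4*v^2 + 1). At the given point: 3*sqrt(3).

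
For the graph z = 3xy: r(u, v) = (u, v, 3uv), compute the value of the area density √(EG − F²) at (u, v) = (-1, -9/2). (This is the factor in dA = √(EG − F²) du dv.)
√(EG − F²)|_{(-1, -9/2)} = sqrt(769)/2

E = 9*v^2 + 1, F = 9*u*v, G = 9*u^2 + 1, so EG − F² = 9*u^2 + 9*v^2 + 1. Taking the positive square root: √(EG − F²) = sqrt(9*u^2 + 9*v^2 + 1). At (u, v) = (-1, -9/2): sqrt(769)/2.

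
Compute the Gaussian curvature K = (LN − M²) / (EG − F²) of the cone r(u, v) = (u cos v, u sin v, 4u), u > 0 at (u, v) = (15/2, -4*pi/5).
K = 0

Coefficients of the first fundamental form: E = 17, F = 0, G = u^2.
Coefficients of the second fundamental form: L = 0, M = 0, N = 4*sqrt(17)*u^2/(17*Abs(u)).
Assemble K = (LN − M²)/(EG − F²) = 0. At (u, v) = (15/2, -4*pi/5): K = 0.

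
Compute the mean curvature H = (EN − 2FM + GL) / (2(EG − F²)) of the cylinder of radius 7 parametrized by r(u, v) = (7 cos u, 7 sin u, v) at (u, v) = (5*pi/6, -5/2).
H = -1/14

With E = 49, F = 0, G = 1, L = -7, M = 0, N = 0, assemble
  H = (EN − 2FM + GL) / (2(EG − F²)) = -1/14.
At (u, v) = (5*pi/6, -5/2): H = -1/14.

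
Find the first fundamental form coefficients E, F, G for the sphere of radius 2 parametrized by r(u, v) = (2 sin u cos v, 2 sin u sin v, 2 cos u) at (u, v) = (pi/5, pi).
E = 4;  F = 0;  G = 5/2 - sqrt(5)/2

Partials: r_u = (2*cos(u)*cos(v), 2*sin(v)*cos(u), -2*sin(u)), r_v = (-2*sin(u)*sin(v), 2*sin(u)*cos(v), 0). As functions of (u, v):
  E = r_u · r_u = 4,
  F = r_u · r_v = 0,
  G = r_v · r_v = 4*sin(u)^2.
Evaluating at (u, v) = (pi/5, pi): E = 4, F = 0, G = 5/2 - sqrt(5)/2.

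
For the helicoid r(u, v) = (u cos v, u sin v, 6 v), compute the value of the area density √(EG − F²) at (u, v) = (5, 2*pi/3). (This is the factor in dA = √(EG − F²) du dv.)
√(EG − F²)|_{(5, 2*pi/3)} = sqrt(61)

E = 1, F = 0, G = u^2 + 36, so EG − F² = u^2 + 36. Taking the positive square root: √(EG − F²) = sqrt(u^2 + 36). At (u, v) = (5, 2*pi/3): sqrt(61).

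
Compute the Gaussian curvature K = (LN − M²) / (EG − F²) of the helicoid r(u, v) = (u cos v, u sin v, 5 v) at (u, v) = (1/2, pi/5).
K = -400/10201

Coefficients of the first fundamental form: E = 1, F = 0, G = u^2 + 25.
Coefficients of the second fundamental form: L = 0, M = -5/sqrt(u^2 + 25), N = 0.
Assemble K = (LN − M²)/(EG − F²) = -25/(u^2 + 25)^2. At (u, v) = (1/2, pi/5): K = -400/10201.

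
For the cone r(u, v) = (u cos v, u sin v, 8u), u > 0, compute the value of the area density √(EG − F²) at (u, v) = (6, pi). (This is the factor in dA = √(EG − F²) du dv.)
√(EG − F²)|_{(6, pi)} = 6*sqrt(65)

E = 65, F = 0, G = u^2, so EG − F² = 65*u^2. Taking the positive square root: √(EG − F²) = sqrt(65)*Abs(u). At (u, v) = (6, pi): 6*sqrt(65).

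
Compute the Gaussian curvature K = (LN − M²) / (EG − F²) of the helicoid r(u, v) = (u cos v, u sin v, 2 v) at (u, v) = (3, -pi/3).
K = -4/169

Coefficients of the first fundamental form: E = 1, F = 0, G = u^2 + 4.
Coefficients of the second fundamental form: L = 0, M = -2/sqrt(u^2 + 4), N = 0.
Assemble K = (LN − M²)/(EG − F²) = -4/(u^2 + 4)^2. At (u, v) = (3, -pi/3): K = -4/169.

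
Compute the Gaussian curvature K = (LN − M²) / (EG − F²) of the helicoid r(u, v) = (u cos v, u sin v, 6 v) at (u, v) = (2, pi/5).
K = -9/400

Coefficients of the first fundamental form: E = 1, F = 0, G = u^2 + 36.
Coefficients of the second fundamental form: L = 0, M = -6/sqrt(u^2 + 36), N = 0.
Assemble K = (LN − M²)/(EG − F²) = -36/(u^2 + 36)^2. At (u, v) = (2, pi/5): K = -9/400.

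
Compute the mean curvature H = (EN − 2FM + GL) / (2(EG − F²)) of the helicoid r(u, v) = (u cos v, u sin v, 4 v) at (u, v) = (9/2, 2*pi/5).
H = 0

With E = 1, F = 0, G = u^2 + 16, L = 0, M = -4/sqrt(u^2 + 16), N = 0, assemble
  H = (EN − 2FM + GL) / (2(EG − F²)) = 0.
At (u, v) = (9/2, 2*pi/5): H = 0.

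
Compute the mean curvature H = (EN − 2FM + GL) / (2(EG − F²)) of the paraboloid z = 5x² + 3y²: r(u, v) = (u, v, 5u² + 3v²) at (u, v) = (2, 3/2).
H = 1613*sqrt(482)/232324

With E = 100*u^2 + 1, F = 60*u*v, G = 36*v^2 + 1, L = 10/sqrt(100*u^2 + 36*v^2 + 1), M = 0, N = 6/sqrt(100*u^2 + 36*v^2 + 1), assemble
  H = (EN − 2FM + GL) / (2(EG − F²)) = 4*(75*u^2 + 45*v^2 + 2)/(100*u^2 + 36*v^2 + 1)^(3/2).
At (u, v) = (2, 3/2): H = 1613*sqrt(482)/232324.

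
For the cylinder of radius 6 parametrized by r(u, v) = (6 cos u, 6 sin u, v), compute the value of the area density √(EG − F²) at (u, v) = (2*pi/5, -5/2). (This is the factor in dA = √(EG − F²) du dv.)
√(EG − F²)|_{(2*pi/5, -5/2)} = 6

E = 36, F = 0, G = 1, so EG − F² = 36. Taking the positive square root: √(EG − F²) = 6. At (u, v) = (2*pi/5, -5/2): 6.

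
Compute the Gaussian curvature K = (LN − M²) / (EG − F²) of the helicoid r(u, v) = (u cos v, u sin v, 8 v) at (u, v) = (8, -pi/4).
K = -1/256

Coefficients of the first fundamental form: E = 1, F = 0, G = u^2 + 64.
Coefficients of the second fundamental form: L = 0, M = -8/sqrt(u^2 + 64), N = 0.
Assemble K = (LN − M²)/(EG − F²) = -64/(u^2 + 64)^2. At (u, v) = (8, -pi/4): K = -1/256.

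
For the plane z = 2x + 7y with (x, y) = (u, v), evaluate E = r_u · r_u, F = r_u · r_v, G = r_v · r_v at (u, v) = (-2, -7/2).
E = 5;  F = 14;  G = 50

Partials: r_u = (1, 0, 2), r_v = (0, 1, 7). As functions of (u, v):
  E = r_u · r_u = 5,
  F = r_u · r_v = 14,
  G = r_v · r_v = 50.
Evaluating at (u, v) = (-2, -7/2): E = 5, F = 14, G = 50.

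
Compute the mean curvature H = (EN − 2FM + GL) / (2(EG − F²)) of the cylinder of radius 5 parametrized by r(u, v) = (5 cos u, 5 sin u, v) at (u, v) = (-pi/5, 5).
H = -1/10

With E = 25, F = 0, G = 1, L = -5, M = 0, N = 0, assemble
  H = (EN − 2FM + GL) / (2(EG − F²)) = -1/10.
At (u, v) = (-pi/5, 5): H = -1/10.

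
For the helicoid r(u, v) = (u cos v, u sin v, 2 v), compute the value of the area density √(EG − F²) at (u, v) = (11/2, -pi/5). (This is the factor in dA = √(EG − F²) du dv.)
√(EG − F²)|_{(11/2, -pi/5)} = sqrt(137)/2

E = 1, F = 0, G = u^2 + 4, so EG − F² = u^2 + 4. Taking the positive square root: √(EG − F²) = sqrt(u^2 + 4). At (u, v) = (11/2, -pi/5): sqrt(137)/2.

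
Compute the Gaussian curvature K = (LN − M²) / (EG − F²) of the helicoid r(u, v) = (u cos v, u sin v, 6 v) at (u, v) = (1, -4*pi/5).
K = -36/1369

Coefficients of the first fundamental form: E = 1, F = 0, G = u^2 + 36.
Coefficients of the second fundamental form: L = 0, M = -6/sqrt(u^2 + 36), N = 0.
Assemble K = (LN − M²)/(EG − F²) = -36/(u^2 + 36)^2. At (u, v) = (1, -4*pi/5): K = -36/1369.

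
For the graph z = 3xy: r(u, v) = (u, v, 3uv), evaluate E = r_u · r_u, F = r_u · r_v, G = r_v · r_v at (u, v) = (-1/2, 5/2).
E = 229/4;  F = -45/4;  G = 13/4

Partials: r_u = (1, 0, 3*v), r_v = (0, 1, 3*u). As functions of (u, v):
  E = r_u · r_u = 9*v^2 + 1,
  F = r_u · r_v = 9*u*v,
  G = r_v · r_v = 9*u^2 + 1.
Evaluating at (u, v) = (-1/2, 5/2): E = 229/4, F = -45/4, G = 13/4.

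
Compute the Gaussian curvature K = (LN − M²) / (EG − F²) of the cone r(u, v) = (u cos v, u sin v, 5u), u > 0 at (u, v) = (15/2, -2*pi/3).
K = 0

Coefficients of the first fundamental form: E = 26, F = 0, G = u^2.
Coefficients of the second fundamental form: L = 0, M = 0, N = 5*sqrt(26)*u^2/(26*Abs(u)).
Assemble K = (LN − M²)/(EG − F²) = 0. At (u, v) = (15/2, -2*pi/3): K = 0.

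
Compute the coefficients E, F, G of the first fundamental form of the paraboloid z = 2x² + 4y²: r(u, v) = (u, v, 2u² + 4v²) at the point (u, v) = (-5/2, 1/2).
E = 101;  F = -40;  G = 17

Partials: r_u = (1, 0, 4*u), r_v = (0, 1, 8*v). As functions of (u, v):
  E = r_u · r_u = 16*u^2 + 1,
  F = r_u · r_v = 32*u*v,
  G = r_v · r_v = 64*v^2 + 1.
Evaluating at (u, v) = (-5/2, 1/2): E = 101, F = -40, G = 17.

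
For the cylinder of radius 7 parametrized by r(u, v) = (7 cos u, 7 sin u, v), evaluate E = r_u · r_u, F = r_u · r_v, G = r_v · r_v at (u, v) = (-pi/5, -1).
E = 49;  F = 0;  G = 1

Partials: r_u = (-7*sin(u), 7*cos(u), 0), r_v = (0, 0, 1). As functions of (u, v):
  E = r_u · r_u = 49,
  F = r_u · r_v = 0,
  G = r_v · r_v = 1.
Evaluating at (u, v) = (-pi/5, -1): E = 49, F = 0, G = 1.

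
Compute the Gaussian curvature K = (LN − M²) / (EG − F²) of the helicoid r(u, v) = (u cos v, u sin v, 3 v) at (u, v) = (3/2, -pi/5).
K = -16/225

Coefficients of the first fundamental form: E = 1, F = 0, G = u^2 + 9.
Coefficients of the second fundamental form: L = 0, M = -3/sqrt(u^2 + 9), N = 0.
Assemble K = (LN − M²)/(EG − F²) = -9/(u^2 + 9)^2. At (u, v) = (3/2, -pi/5): K = -16/225.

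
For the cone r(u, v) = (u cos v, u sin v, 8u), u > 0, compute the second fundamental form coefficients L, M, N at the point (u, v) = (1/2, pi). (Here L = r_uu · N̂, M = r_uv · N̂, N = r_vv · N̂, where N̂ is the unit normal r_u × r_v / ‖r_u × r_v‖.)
L = 0;  M = 0;  N = 4*sqrt(65)/65

Compute the unit normal N̂(u, v) = (-8*sqrt(65)*u*cos(v)/(65*Abs(u)), -8*sqrt(65)*u*sin(v)/(65*Abs(u)), sqrt(65)*u/(65*Abs(u))), and the second partials r_uu, r_uv, r_vv. Take dot products:
  L(u, v) = r_uu · N̂ = 0,
  M(u, v) = r_uv · N̂ = 0,
  N(u, v) = r_vv · N̂ = 8*sqrt(65)*u^2/(65*Abs(u)).
Evaluating at (u, v) = (1/2, pi):
  L = 0, M = 0, N = 4*sqrt(65)/65.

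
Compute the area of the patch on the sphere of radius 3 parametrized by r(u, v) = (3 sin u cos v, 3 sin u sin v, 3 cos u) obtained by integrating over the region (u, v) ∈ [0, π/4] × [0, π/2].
Area = 9*pi*(2 - sqrt(2))/4

Area = ∫∫ √(EG − F²) du dv with √(EG − F²) = 9*Abs(sin(u)). Integrating over [0, π/4] × [0, π/2] gives 9*pi*(2 - sqrt(2))/4.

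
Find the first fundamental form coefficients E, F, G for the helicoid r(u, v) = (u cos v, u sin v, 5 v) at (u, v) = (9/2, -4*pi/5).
E = 1;  F = 0;  G = 181/4

Partials: r_u = (cos(v), sin(v), 0), r_v = (-u*sin(v), u*cos(v), 5). As functions of (u, v):
  E = r_u · r_u = 1,
  F = r_u · r_v = 0,
  G = r_v · r_v = u^2 + 25.
Evaluating at (u, v) = (9/2, -4*pi/5): E = 1, F = 0, G = 181/4.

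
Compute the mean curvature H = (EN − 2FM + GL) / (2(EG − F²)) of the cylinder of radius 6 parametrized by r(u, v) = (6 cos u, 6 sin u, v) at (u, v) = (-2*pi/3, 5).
H = -1/12

With E = 36, F = 0, G = 1, L = -6, M = 0, N = 0, assemble
  H = (EN − 2FM + GL) / (2(EG − F²)) = -1/12.
At (u, v) = (-2*pi/3, 5): H = -1/12.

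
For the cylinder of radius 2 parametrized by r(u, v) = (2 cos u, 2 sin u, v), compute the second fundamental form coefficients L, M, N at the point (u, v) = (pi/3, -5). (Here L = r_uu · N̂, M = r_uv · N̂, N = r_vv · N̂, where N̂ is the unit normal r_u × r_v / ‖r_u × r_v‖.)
L = -2;  M = 0;  N = 0

Compute the unit normal N̂(u, v) = (cos(u), sin(u), 0), and the second partials r_uu, r_uv, r_vv. Take dot products:
  L(u, v) = r_uu · N̂ = -2,
  M(u, v) = r_uv · N̂ = 0,
  N(u, v) = r_vv · N̂ = 0.
Evaluating at (u, v) = (pi/3, -5):
  L = -2, M = 0, N = 0.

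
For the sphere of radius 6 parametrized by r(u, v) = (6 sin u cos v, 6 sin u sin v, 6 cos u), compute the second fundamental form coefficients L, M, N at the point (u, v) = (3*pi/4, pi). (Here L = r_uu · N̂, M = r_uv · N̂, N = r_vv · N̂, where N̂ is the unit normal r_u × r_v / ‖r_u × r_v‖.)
L = -6;  M = 0;  N = -3

Compute the unit normal N̂(u, v) = (sin(u)^2*cos(v)/Abs(sin(u)), sin(u)^2*sin(v)/Abs(sin(u)), sin(2*u)/(2*Abs(sin(u)))), and the second partials r_uu, r_uv, r_vv. Take dot products:
  L(u, v) = r_uu · N̂ = -6*sin(u)/Abs(sin(u)),
  M(u, v) = r_uv · N̂ = 0,
  N(u, v) = r_vv · N̂ = -6*sin(u)^3/Abs(sin(u)).
Evaluating at (u, v) = (3*pi/4, pi):
  L = -6, M = 0, N = -3.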